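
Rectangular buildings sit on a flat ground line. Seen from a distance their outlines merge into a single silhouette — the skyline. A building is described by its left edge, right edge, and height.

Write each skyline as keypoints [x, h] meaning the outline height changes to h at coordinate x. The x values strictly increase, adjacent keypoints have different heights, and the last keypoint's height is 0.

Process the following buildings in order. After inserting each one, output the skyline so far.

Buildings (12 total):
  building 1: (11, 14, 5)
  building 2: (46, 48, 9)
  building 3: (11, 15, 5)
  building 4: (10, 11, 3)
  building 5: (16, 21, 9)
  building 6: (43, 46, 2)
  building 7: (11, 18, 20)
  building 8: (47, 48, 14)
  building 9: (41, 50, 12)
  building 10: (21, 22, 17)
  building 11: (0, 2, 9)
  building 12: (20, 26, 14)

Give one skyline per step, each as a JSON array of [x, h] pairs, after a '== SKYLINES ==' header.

== SKYLINES ==
[[11,5],[14,0]]
[[11,5],[14,0],[46,9],[48,0]]
[[11,5],[15,0],[46,9],[48,0]]
[[10,3],[11,5],[15,0],[46,9],[48,0]]
[[10,3],[11,5],[15,0],[16,9],[21,0],[46,9],[48,0]]
[[10,3],[11,5],[15,0],[16,9],[21,0],[43,2],[46,9],[48,0]]
[[10,3],[11,20],[18,9],[21,0],[43,2],[46,9],[48,0]]
[[10,3],[11,20],[18,9],[21,0],[43,2],[46,9],[47,14],[48,0]]
[[10,3],[11,20],[18,9],[21,0],[41,12],[47,14],[48,12],[50,0]]
[[10,3],[11,20],[18,9],[21,17],[22,0],[41,12],[47,14],[48,12],[50,0]]
[[0,9],[2,0],[10,3],[11,20],[18,9],[21,17],[22,0],[41,12],[47,14],[48,12],[50,0]]
[[0,9],[2,0],[10,3],[11,20],[18,9],[20,14],[21,17],[22,14],[26,0],[41,12],[47,14],[48,12],[50,0]]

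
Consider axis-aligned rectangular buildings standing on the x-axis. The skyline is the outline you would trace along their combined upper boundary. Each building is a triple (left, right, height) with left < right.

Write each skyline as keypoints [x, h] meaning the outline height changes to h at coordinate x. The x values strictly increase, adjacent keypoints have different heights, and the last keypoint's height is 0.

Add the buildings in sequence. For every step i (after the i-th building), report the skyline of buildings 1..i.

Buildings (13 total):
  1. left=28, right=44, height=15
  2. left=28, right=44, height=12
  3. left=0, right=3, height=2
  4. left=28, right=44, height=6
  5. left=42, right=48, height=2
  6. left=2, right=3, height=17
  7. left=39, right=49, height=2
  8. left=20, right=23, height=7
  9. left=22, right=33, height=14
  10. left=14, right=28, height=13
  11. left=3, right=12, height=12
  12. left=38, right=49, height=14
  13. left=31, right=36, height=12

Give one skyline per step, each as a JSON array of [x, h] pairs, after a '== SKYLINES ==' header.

== SKYLINES ==
[[28,15],[44,0]]
[[28,15],[44,0]]
[[0,2],[3,0],[28,15],[44,0]]
[[0,2],[3,0],[28,15],[44,0]]
[[0,2],[3,0],[28,15],[44,2],[48,0]]
[[0,2],[2,17],[3,0],[28,15],[44,2],[48,0]]
[[0,2],[2,17],[3,0],[28,15],[44,2],[49,0]]
[[0,2],[2,17],[3,0],[20,7],[23,0],[28,15],[44,2],[49,0]]
[[0,2],[2,17],[3,0],[20,7],[22,14],[28,15],[44,2],[49,0]]
[[0,2],[2,17],[3,0],[14,13],[22,14],[28,15],[44,2],[49,0]]
[[0,2],[2,17],[3,12],[12,0],[14,13],[22,14],[28,15],[44,2],[49,0]]
[[0,2],[2,17],[3,12],[12,0],[14,13],[22,14],[28,15],[44,14],[49,0]]
[[0,2],[2,17],[3,12],[12,0],[14,13],[22,14],[28,15],[44,14],[49,0]]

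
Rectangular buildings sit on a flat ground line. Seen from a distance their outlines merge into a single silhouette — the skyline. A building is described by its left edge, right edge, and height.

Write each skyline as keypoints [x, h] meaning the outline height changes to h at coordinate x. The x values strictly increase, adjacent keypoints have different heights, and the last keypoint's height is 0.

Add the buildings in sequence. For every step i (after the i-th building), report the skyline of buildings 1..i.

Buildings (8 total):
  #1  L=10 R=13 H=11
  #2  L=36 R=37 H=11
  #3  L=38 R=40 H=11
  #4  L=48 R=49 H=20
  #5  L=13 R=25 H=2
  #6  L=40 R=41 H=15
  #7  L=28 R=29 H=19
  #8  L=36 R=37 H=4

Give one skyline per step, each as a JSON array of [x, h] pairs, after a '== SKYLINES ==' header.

== SKYLINES ==
[[10,11],[13,0]]
[[10,11],[13,0],[36,11],[37,0]]
[[10,11],[13,0],[36,11],[37,0],[38,11],[40,0]]
[[10,11],[13,0],[36,11],[37,0],[38,11],[40,0],[48,20],[49,0]]
[[10,11],[13,2],[25,0],[36,11],[37,0],[38,11],[40,0],[48,20],[49,0]]
[[10,11],[13,2],[25,0],[36,11],[37,0],[38,11],[40,15],[41,0],[48,20],[49,0]]
[[10,11],[13,2],[25,0],[28,19],[29,0],[36,11],[37,0],[38,11],[40,15],[41,0],[48,20],[49,0]]
[[10,11],[13,2],[25,0],[28,19],[29,0],[36,11],[37,0],[38,11],[40,15],[41,0],[48,20],[49,0]]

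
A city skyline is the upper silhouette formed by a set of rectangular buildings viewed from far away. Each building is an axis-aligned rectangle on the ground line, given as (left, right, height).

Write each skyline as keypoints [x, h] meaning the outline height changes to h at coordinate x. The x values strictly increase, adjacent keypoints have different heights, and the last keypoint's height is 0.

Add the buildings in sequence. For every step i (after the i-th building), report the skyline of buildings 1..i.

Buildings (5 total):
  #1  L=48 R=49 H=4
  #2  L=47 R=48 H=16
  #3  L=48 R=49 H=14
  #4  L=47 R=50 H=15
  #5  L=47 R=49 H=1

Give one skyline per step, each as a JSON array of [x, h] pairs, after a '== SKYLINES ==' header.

== SKYLINES ==
[[48,4],[49,0]]
[[47,16],[48,4],[49,0]]
[[47,16],[48,14],[49,0]]
[[47,16],[48,15],[50,0]]
[[47,16],[48,15],[50,0]]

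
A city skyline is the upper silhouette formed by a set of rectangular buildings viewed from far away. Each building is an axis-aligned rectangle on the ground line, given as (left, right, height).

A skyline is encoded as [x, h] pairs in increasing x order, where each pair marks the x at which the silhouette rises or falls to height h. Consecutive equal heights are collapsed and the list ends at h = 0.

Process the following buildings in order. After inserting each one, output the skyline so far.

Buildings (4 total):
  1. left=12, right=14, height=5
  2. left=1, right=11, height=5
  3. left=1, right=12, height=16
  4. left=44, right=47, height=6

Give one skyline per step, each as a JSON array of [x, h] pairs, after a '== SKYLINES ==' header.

== SKYLINES ==
[[12,5],[14,0]]
[[1,5],[11,0],[12,5],[14,0]]
[[1,16],[12,5],[14,0]]
[[1,16],[12,5],[14,0],[44,6],[47,0]]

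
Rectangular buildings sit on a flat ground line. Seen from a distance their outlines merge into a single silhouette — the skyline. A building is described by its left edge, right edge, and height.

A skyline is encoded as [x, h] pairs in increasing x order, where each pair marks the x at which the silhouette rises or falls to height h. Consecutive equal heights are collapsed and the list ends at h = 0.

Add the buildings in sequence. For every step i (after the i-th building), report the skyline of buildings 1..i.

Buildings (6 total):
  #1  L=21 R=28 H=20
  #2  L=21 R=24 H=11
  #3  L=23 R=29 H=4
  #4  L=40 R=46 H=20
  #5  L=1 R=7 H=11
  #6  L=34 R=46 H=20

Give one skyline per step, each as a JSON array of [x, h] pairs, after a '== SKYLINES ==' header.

== SKYLINES ==
[[21,20],[28,0]]
[[21,20],[28,0]]
[[21,20],[28,4],[29,0]]
[[21,20],[28,4],[29,0],[40,20],[46,0]]
[[1,11],[7,0],[21,20],[28,4],[29,0],[40,20],[46,0]]
[[1,11],[7,0],[21,20],[28,4],[29,0],[34,20],[46,0]]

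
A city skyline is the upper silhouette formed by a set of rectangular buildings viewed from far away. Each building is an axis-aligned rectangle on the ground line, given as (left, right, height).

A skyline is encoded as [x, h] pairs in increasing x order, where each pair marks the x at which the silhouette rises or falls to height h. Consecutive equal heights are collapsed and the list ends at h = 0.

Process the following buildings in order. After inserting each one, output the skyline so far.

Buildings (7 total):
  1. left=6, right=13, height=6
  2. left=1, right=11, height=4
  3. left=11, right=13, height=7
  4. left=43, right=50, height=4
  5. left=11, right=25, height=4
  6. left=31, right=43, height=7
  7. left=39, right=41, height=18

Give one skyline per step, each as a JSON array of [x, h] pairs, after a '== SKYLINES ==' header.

== SKYLINES ==
[[6,6],[13,0]]
[[1,4],[6,6],[13,0]]
[[1,4],[6,6],[11,7],[13,0]]
[[1,4],[6,6],[11,7],[13,0],[43,4],[50,0]]
[[1,4],[6,6],[11,7],[13,4],[25,0],[43,4],[50,0]]
[[1,4],[6,6],[11,7],[13,4],[25,0],[31,7],[43,4],[50,0]]
[[1,4],[6,6],[11,7],[13,4],[25,0],[31,7],[39,18],[41,7],[43,4],[50,0]]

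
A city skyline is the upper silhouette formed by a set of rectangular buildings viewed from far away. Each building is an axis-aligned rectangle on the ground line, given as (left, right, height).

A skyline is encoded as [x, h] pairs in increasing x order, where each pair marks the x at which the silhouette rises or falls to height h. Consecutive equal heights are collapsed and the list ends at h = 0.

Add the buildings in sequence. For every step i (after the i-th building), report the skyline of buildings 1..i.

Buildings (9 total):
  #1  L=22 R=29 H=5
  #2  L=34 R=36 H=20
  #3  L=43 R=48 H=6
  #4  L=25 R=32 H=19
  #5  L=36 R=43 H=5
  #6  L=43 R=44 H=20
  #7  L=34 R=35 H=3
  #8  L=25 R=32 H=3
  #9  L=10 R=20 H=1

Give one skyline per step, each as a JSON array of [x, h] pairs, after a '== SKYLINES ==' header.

== SKYLINES ==
[[22,5],[29,0]]
[[22,5],[29,0],[34,20],[36,0]]
[[22,5],[29,0],[34,20],[36,0],[43,6],[48,0]]
[[22,5],[25,19],[32,0],[34,20],[36,0],[43,6],[48,0]]
[[22,5],[25,19],[32,0],[34,20],[36,5],[43,6],[48,0]]
[[22,5],[25,19],[32,0],[34,20],[36,5],[43,20],[44,6],[48,0]]
[[22,5],[25,19],[32,0],[34,20],[36,5],[43,20],[44,6],[48,0]]
[[22,5],[25,19],[32,0],[34,20],[36,5],[43,20],[44,6],[48,0]]
[[10,1],[20,0],[22,5],[25,19],[32,0],[34,20],[36,5],[43,20],[44,6],[48,0]]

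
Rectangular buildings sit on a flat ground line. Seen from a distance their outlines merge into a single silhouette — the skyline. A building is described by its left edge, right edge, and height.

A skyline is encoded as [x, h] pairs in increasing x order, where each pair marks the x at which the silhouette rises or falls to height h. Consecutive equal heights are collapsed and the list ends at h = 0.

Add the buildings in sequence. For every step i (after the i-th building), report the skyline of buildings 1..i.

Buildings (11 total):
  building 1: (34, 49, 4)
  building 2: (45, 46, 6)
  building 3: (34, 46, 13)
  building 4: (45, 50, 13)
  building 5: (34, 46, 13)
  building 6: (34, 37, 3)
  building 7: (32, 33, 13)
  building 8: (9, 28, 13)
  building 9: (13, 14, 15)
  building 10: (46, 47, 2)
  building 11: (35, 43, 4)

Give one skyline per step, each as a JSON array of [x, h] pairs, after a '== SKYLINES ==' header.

== SKYLINES ==
[[34,4],[49,0]]
[[34,4],[45,6],[46,4],[49,0]]
[[34,13],[46,4],[49,0]]
[[34,13],[50,0]]
[[34,13],[50,0]]
[[34,13],[50,0]]
[[32,13],[33,0],[34,13],[50,0]]
[[9,13],[28,0],[32,13],[33,0],[34,13],[50,0]]
[[9,13],[13,15],[14,13],[28,0],[32,13],[33,0],[34,13],[50,0]]
[[9,13],[13,15],[14,13],[28,0],[32,13],[33,0],[34,13],[50,0]]
[[9,13],[13,15],[14,13],[28,0],[32,13],[33,0],[34,13],[50,0]]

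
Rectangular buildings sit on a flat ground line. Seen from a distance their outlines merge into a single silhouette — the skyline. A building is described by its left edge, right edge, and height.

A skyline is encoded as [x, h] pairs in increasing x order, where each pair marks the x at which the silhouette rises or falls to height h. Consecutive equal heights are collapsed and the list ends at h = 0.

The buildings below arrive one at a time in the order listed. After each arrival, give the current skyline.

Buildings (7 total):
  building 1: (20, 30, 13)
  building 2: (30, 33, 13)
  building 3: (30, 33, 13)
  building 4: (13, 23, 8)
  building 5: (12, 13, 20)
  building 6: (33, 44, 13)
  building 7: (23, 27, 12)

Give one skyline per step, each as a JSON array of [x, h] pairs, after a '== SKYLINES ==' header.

== SKYLINES ==
[[20,13],[30,0]]
[[20,13],[33,0]]
[[20,13],[33,0]]
[[13,8],[20,13],[33,0]]
[[12,20],[13,8],[20,13],[33,0]]
[[12,20],[13,8],[20,13],[44,0]]
[[12,20],[13,8],[20,13],[44,0]]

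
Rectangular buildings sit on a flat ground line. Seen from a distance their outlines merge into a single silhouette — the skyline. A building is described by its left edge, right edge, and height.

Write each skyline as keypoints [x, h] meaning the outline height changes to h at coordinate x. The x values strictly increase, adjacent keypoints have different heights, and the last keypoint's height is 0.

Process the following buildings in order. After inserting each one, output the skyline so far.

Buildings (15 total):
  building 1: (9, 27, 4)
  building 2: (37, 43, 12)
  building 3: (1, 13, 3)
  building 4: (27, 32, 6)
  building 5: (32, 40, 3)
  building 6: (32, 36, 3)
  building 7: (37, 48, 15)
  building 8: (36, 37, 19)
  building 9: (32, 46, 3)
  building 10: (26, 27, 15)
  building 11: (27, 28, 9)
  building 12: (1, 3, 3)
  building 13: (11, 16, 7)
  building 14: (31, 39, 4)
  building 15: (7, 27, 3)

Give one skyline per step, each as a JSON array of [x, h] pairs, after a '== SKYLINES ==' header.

== SKYLINES ==
[[9,4],[27,0]]
[[9,4],[27,0],[37,12],[43,0]]
[[1,3],[9,4],[27,0],[37,12],[43,0]]
[[1,3],[9,4],[27,6],[32,0],[37,12],[43,0]]
[[1,3],[9,4],[27,6],[32,3],[37,12],[43,0]]
[[1,3],[9,4],[27,6],[32,3],[37,12],[43,0]]
[[1,3],[9,4],[27,6],[32,3],[37,15],[48,0]]
[[1,3],[9,4],[27,6],[32,3],[36,19],[37,15],[48,0]]
[[1,3],[9,4],[27,6],[32,3],[36,19],[37,15],[48,0]]
[[1,3],[9,4],[26,15],[27,6],[32,3],[36,19],[37,15],[48,0]]
[[1,3],[9,4],[26,15],[27,9],[28,6],[32,3],[36,19],[37,15],[48,0]]
[[1,3],[9,4],[26,15],[27,9],[28,6],[32,3],[36,19],[37,15],[48,0]]
[[1,3],[9,4],[11,7],[16,4],[26,15],[27,9],[28,6],[32,3],[36,19],[37,15],[48,0]]
[[1,3],[9,4],[11,7],[16,4],[26,15],[27,9],[28,6],[32,4],[36,19],[37,15],[48,0]]
[[1,3],[9,4],[11,7],[16,4],[26,15],[27,9],[28,6],[32,4],[36,19],[37,15],[48,0]]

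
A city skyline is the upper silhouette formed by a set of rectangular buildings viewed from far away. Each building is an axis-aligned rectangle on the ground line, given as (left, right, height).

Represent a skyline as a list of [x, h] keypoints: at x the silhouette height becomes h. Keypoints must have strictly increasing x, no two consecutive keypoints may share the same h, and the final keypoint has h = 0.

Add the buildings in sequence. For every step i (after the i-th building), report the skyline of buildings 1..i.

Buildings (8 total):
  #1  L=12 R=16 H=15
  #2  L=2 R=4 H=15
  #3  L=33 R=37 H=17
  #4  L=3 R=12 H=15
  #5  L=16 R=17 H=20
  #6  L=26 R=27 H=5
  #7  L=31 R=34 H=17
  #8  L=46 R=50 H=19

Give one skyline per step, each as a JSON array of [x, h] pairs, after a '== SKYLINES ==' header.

== SKYLINES ==
[[12,15],[16,0]]
[[2,15],[4,0],[12,15],[16,0]]
[[2,15],[4,0],[12,15],[16,0],[33,17],[37,0]]
[[2,15],[16,0],[33,17],[37,0]]
[[2,15],[16,20],[17,0],[33,17],[37,0]]
[[2,15],[16,20],[17,0],[26,5],[27,0],[33,17],[37,0]]
[[2,15],[16,20],[17,0],[26,5],[27,0],[31,17],[37,0]]
[[2,15],[16,20],[17,0],[26,5],[27,0],[31,17],[37,0],[46,19],[50,0]]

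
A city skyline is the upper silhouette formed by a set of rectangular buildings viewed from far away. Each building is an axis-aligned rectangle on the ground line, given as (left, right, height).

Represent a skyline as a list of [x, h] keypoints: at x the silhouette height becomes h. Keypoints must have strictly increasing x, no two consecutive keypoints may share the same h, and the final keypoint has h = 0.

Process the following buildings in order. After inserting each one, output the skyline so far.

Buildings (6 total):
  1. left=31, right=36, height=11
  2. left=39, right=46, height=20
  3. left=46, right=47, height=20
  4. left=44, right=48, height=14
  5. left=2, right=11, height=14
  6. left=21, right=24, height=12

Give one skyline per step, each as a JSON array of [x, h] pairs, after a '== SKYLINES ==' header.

== SKYLINES ==
[[31,11],[36,0]]
[[31,11],[36,0],[39,20],[46,0]]
[[31,11],[36,0],[39,20],[47,0]]
[[31,11],[36,0],[39,20],[47,14],[48,0]]
[[2,14],[11,0],[31,11],[36,0],[39,20],[47,14],[48,0]]
[[2,14],[11,0],[21,12],[24,0],[31,11],[36,0],[39,20],[47,14],[48,0]]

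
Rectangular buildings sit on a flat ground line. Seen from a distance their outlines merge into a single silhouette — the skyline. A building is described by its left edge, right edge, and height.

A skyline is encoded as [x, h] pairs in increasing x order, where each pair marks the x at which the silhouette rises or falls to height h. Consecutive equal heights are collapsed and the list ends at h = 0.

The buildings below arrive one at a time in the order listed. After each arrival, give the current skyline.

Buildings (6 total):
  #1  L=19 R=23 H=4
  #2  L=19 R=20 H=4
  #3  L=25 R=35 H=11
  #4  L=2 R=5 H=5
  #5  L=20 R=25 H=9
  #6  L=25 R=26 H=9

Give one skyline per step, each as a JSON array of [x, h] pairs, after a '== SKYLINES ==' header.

== SKYLINES ==
[[19,4],[23,0]]
[[19,4],[23,0]]
[[19,4],[23,0],[25,11],[35,0]]
[[2,5],[5,0],[19,4],[23,0],[25,11],[35,0]]
[[2,5],[5,0],[19,4],[20,9],[25,11],[35,0]]
[[2,5],[5,0],[19,4],[20,9],[25,11],[35,0]]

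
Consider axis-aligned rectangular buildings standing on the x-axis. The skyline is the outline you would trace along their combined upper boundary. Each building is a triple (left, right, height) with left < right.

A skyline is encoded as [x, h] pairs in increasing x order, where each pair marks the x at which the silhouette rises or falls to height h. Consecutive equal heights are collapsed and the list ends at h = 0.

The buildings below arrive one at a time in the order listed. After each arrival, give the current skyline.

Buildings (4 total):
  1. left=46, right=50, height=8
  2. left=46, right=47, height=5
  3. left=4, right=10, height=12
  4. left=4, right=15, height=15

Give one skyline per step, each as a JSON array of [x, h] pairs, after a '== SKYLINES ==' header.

== SKYLINES ==
[[46,8],[50,0]]
[[46,8],[50,0]]
[[4,12],[10,0],[46,8],[50,0]]
[[4,15],[15,0],[46,8],[50,0]]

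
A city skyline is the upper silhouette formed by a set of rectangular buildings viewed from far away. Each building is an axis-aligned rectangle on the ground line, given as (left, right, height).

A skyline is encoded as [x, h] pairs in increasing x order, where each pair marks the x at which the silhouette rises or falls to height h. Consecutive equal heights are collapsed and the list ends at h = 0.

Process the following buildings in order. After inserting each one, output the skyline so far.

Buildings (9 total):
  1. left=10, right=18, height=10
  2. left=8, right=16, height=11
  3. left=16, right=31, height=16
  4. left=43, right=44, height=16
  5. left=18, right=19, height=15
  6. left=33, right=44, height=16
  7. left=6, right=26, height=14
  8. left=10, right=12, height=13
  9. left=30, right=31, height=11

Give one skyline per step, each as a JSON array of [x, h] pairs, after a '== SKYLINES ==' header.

== SKYLINES ==
[[10,10],[18,0]]
[[8,11],[16,10],[18,0]]
[[8,11],[16,16],[31,0]]
[[8,11],[16,16],[31,0],[43,16],[44,0]]
[[8,11],[16,16],[31,0],[43,16],[44,0]]
[[8,11],[16,16],[31,0],[33,16],[44,0]]
[[6,14],[16,16],[31,0],[33,16],[44,0]]
[[6,14],[16,16],[31,0],[33,16],[44,0]]
[[6,14],[16,16],[31,0],[33,16],[44,0]]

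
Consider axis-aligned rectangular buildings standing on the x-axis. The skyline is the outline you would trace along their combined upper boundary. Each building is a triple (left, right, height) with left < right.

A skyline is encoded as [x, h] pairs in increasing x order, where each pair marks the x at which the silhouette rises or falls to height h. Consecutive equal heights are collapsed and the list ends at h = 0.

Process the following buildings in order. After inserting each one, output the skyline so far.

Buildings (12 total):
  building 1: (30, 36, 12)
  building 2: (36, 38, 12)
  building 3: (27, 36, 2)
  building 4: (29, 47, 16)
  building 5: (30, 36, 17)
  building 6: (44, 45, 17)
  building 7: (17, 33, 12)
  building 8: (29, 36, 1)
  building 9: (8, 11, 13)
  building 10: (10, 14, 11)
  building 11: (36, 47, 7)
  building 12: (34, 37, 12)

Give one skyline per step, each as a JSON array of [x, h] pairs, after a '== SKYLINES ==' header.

== SKYLINES ==
[[30,12],[36,0]]
[[30,12],[38,0]]
[[27,2],[30,12],[38,0]]
[[27,2],[29,16],[47,0]]
[[27,2],[29,16],[30,17],[36,16],[47,0]]
[[27,2],[29,16],[30,17],[36,16],[44,17],[45,16],[47,0]]
[[17,12],[29,16],[30,17],[36,16],[44,17],[45,16],[47,0]]
[[17,12],[29,16],[30,17],[36,16],[44,17],[45,16],[47,0]]
[[8,13],[11,0],[17,12],[29,16],[30,17],[36,16],[44,17],[45,16],[47,0]]
[[8,13],[11,11],[14,0],[17,12],[29,16],[30,17],[36,16],[44,17],[45,16],[47,0]]
[[8,13],[11,11],[14,0],[17,12],[29,16],[30,17],[36,16],[44,17],[45,16],[47,0]]
[[8,13],[11,11],[14,0],[17,12],[29,16],[30,17],[36,16],[44,17],[45,16],[47,0]]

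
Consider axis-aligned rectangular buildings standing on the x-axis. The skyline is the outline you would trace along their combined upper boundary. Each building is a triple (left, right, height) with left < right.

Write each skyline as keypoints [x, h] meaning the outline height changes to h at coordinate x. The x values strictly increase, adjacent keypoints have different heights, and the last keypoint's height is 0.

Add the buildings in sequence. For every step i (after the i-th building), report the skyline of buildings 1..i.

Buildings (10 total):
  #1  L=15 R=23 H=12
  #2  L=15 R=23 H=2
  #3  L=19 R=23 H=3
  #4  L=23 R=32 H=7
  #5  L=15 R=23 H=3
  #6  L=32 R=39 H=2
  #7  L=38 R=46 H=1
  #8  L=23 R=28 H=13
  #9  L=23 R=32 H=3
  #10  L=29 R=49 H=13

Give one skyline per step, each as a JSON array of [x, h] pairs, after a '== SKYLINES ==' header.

== SKYLINES ==
[[15,12],[23,0]]
[[15,12],[23,0]]
[[15,12],[23,0]]
[[15,12],[23,7],[32,0]]
[[15,12],[23,7],[32,0]]
[[15,12],[23,7],[32,2],[39,0]]
[[15,12],[23,7],[32,2],[39,1],[46,0]]
[[15,12],[23,13],[28,7],[32,2],[39,1],[46,0]]
[[15,12],[23,13],[28,7],[32,2],[39,1],[46,0]]
[[15,12],[23,13],[28,7],[29,13],[49,0]]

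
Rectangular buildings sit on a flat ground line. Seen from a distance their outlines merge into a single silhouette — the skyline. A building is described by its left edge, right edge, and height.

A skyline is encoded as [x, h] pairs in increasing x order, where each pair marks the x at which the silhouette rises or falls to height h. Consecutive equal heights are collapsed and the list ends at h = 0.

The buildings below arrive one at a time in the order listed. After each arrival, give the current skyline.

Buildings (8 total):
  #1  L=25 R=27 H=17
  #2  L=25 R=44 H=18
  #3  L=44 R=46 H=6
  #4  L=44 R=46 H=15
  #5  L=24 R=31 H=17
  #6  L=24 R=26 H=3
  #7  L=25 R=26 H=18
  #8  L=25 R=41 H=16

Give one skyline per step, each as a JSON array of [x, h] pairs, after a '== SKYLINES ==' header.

== SKYLINES ==
[[25,17],[27,0]]
[[25,18],[44,0]]
[[25,18],[44,6],[46,0]]
[[25,18],[44,15],[46,0]]
[[24,17],[25,18],[44,15],[46,0]]
[[24,17],[25,18],[44,15],[46,0]]
[[24,17],[25,18],[44,15],[46,0]]
[[24,17],[25,18],[44,15],[46,0]]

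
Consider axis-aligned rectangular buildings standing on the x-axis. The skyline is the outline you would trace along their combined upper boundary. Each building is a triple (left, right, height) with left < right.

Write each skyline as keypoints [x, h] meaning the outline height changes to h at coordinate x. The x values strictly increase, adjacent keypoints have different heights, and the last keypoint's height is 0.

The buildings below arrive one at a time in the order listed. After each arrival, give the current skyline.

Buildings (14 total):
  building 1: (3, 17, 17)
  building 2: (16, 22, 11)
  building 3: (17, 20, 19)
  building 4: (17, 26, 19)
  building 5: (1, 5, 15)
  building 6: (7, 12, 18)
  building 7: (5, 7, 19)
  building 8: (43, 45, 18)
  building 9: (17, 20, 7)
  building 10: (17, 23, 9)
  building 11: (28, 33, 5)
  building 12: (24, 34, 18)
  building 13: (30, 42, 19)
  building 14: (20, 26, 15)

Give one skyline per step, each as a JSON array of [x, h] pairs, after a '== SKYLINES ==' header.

== SKYLINES ==
[[3,17],[17,0]]
[[3,17],[17,11],[22,0]]
[[3,17],[17,19],[20,11],[22,0]]
[[3,17],[17,19],[26,0]]
[[1,15],[3,17],[17,19],[26,0]]
[[1,15],[3,17],[7,18],[12,17],[17,19],[26,0]]
[[1,15],[3,17],[5,19],[7,18],[12,17],[17,19],[26,0]]
[[1,15],[3,17],[5,19],[7,18],[12,17],[17,19],[26,0],[43,18],[45,0]]
[[1,15],[3,17],[5,19],[7,18],[12,17],[17,19],[26,0],[43,18],[45,0]]
[[1,15],[3,17],[5,19],[7,18],[12,17],[17,19],[26,0],[43,18],[45,0]]
[[1,15],[3,17],[5,19],[7,18],[12,17],[17,19],[26,0],[28,5],[33,0],[43,18],[45,0]]
[[1,15],[3,17],[5,19],[7,18],[12,17],[17,19],[26,18],[34,0],[43,18],[45,0]]
[[1,15],[3,17],[5,19],[7,18],[12,17],[17,19],[26,18],[30,19],[42,0],[43,18],[45,0]]
[[1,15],[3,17],[5,19],[7,18],[12,17],[17,19],[26,18],[30,19],[42,0],[43,18],[45,0]]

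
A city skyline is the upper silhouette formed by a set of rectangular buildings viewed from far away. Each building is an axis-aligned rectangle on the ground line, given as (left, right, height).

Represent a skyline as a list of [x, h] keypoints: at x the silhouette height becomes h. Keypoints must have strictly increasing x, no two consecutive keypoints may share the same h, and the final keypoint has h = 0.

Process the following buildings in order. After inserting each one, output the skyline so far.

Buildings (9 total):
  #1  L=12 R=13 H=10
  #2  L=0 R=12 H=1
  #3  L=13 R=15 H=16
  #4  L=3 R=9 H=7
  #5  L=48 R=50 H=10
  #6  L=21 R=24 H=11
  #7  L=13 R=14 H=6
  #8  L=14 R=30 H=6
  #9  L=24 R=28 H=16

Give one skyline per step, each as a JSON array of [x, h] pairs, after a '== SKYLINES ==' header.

== SKYLINES ==
[[12,10],[13,0]]
[[0,1],[12,10],[13,0]]
[[0,1],[12,10],[13,16],[15,0]]
[[0,1],[3,7],[9,1],[12,10],[13,16],[15,0]]
[[0,1],[3,7],[9,1],[12,10],[13,16],[15,0],[48,10],[50,0]]
[[0,1],[3,7],[9,1],[12,10],[13,16],[15,0],[21,11],[24,0],[48,10],[50,0]]
[[0,1],[3,7],[9,1],[12,10],[13,16],[15,0],[21,11],[24,0],[48,10],[50,0]]
[[0,1],[3,7],[9,1],[12,10],[13,16],[15,6],[21,11],[24,6],[30,0],[48,10],[50,0]]
[[0,1],[3,7],[9,1],[12,10],[13,16],[15,6],[21,11],[24,16],[28,6],[30,0],[48,10],[50,0]]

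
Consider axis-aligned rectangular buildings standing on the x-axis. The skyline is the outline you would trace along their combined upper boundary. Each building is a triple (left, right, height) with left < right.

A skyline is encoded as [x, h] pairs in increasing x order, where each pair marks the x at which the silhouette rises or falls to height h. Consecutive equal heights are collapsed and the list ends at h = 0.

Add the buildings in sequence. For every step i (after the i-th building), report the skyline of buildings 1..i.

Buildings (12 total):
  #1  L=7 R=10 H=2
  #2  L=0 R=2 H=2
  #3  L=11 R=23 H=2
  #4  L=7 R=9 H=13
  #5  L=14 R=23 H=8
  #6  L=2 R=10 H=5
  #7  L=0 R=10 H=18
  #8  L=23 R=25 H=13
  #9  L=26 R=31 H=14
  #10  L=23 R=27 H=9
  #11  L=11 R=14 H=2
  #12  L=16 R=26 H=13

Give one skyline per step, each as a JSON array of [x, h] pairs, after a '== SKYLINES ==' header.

== SKYLINES ==
[[7,2],[10,0]]
[[0,2],[2,0],[7,2],[10,0]]
[[0,2],[2,0],[7,2],[10,0],[11,2],[23,0]]
[[0,2],[2,0],[7,13],[9,2],[10,0],[11,2],[23,0]]
[[0,2],[2,0],[7,13],[9,2],[10,0],[11,2],[14,8],[23,0]]
[[0,2],[2,5],[7,13],[9,5],[10,0],[11,2],[14,8],[23,0]]
[[0,18],[10,0],[11,2],[14,8],[23,0]]
[[0,18],[10,0],[11,2],[14,8],[23,13],[25,0]]
[[0,18],[10,0],[11,2],[14,8],[23,13],[25,0],[26,14],[31,0]]
[[0,18],[10,0],[11,2],[14,8],[23,13],[25,9],[26,14],[31,0]]
[[0,18],[10,0],[11,2],[14,8],[23,13],[25,9],[26,14],[31,0]]
[[0,18],[10,0],[11,2],[14,8],[16,13],[26,14],[31,0]]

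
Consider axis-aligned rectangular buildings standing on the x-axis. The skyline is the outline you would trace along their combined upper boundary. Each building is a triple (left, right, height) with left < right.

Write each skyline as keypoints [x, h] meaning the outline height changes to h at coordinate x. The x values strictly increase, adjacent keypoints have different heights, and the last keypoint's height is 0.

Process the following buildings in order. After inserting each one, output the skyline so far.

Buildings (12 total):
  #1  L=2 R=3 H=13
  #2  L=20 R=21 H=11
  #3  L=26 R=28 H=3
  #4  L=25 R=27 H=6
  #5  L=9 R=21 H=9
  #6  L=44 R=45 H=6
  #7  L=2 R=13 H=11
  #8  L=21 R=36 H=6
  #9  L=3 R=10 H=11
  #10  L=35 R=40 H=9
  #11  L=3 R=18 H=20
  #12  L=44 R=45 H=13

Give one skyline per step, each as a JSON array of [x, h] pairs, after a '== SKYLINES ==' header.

== SKYLINES ==
[[2,13],[3,0]]
[[2,13],[3,0],[20,11],[21,0]]
[[2,13],[3,0],[20,11],[21,0],[26,3],[28,0]]
[[2,13],[3,0],[20,11],[21,0],[25,6],[27,3],[28,0]]
[[2,13],[3,0],[9,9],[20,11],[21,0],[25,6],[27,3],[28,0]]
[[2,13],[3,0],[9,9],[20,11],[21,0],[25,6],[27,3],[28,0],[44,6],[45,0]]
[[2,13],[3,11],[13,9],[20,11],[21,0],[25,6],[27,3],[28,0],[44,6],[45,0]]
[[2,13],[3,11],[13,9],[20,11],[21,6],[36,0],[44,6],[45,0]]
[[2,13],[3,11],[13,9],[20,11],[21,6],[36,0],[44,6],[45,0]]
[[2,13],[3,11],[13,9],[20,11],[21,6],[35,9],[40,0],[44,6],[45,0]]
[[2,13],[3,20],[18,9],[20,11],[21,6],[35,9],[40,0],[44,6],[45,0]]
[[2,13],[3,20],[18,9],[20,11],[21,6],[35,9],[40,0],[44,13],[45,0]]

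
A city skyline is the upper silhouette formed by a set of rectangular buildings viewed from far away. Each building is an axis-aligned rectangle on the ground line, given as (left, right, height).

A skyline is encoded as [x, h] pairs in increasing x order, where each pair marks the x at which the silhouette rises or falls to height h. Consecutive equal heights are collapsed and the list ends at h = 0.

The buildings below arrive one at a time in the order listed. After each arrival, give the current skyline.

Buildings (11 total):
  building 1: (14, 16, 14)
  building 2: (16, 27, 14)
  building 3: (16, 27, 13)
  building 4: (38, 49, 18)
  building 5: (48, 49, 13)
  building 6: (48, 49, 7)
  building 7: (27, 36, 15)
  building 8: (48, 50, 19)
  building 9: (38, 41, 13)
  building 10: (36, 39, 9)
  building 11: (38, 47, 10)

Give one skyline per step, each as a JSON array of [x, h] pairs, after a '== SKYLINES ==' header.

== SKYLINES ==
[[14,14],[16,0]]
[[14,14],[27,0]]
[[14,14],[27,0]]
[[14,14],[27,0],[38,18],[49,0]]
[[14,14],[27,0],[38,18],[49,0]]
[[14,14],[27,0],[38,18],[49,0]]
[[14,14],[27,15],[36,0],[38,18],[49,0]]
[[14,14],[27,15],[36,0],[38,18],[48,19],[50,0]]
[[14,14],[27,15],[36,0],[38,18],[48,19],[50,0]]
[[14,14],[27,15],[36,9],[38,18],[48,19],[50,0]]
[[14,14],[27,15],[36,9],[38,18],[48,19],[50,0]]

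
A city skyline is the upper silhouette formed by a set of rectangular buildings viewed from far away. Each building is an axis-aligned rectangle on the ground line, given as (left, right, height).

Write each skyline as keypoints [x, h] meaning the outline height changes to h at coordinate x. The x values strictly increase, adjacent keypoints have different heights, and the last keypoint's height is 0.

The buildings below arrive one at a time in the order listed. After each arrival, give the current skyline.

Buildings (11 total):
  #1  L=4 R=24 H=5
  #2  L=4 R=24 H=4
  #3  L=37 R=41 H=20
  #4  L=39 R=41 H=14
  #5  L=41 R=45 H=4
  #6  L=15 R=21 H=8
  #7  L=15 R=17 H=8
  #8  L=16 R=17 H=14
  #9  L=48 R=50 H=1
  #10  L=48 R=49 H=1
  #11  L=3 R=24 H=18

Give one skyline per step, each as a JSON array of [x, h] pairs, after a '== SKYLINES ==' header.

== SKYLINES ==
[[4,5],[24,0]]
[[4,5],[24,0]]
[[4,5],[24,0],[37,20],[41,0]]
[[4,5],[24,0],[37,20],[41,0]]
[[4,5],[24,0],[37,20],[41,4],[45,0]]
[[4,5],[15,8],[21,5],[24,0],[37,20],[41,4],[45,0]]
[[4,5],[15,8],[21,5],[24,0],[37,20],[41,4],[45,0]]
[[4,5],[15,8],[16,14],[17,8],[21,5],[24,0],[37,20],[41,4],[45,0]]
[[4,5],[15,8],[16,14],[17,8],[21,5],[24,0],[37,20],[41,4],[45,0],[48,1],[50,0]]
[[4,5],[15,8],[16,14],[17,8],[21,5],[24,0],[37,20],[41,4],[45,0],[48,1],[50,0]]
[[3,18],[24,0],[37,20],[41,4],[45,0],[48,1],[50,0]]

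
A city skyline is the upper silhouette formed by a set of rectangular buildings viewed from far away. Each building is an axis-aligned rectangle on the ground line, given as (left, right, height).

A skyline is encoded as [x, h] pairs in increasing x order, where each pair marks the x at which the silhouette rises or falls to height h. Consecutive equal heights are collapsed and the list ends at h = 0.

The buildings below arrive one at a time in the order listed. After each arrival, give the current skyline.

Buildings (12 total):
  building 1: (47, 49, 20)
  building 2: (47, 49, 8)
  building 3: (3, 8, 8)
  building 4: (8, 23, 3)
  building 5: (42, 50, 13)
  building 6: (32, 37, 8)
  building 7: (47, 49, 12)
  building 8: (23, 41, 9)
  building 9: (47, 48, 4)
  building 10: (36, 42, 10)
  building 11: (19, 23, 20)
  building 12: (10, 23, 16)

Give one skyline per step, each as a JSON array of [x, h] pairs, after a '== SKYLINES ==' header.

== SKYLINES ==
[[47,20],[49,0]]
[[47,20],[49,0]]
[[3,8],[8,0],[47,20],[49,0]]
[[3,8],[8,3],[23,0],[47,20],[49,0]]
[[3,8],[8,3],[23,0],[42,13],[47,20],[49,13],[50,0]]
[[3,8],[8,3],[23,0],[32,8],[37,0],[42,13],[47,20],[49,13],[50,0]]
[[3,8],[8,3],[23,0],[32,8],[37,0],[42,13],[47,20],[49,13],[50,0]]
[[3,8],[8,3],[23,9],[41,0],[42,13],[47,20],[49,13],[50,0]]
[[3,8],[8,3],[23,9],[41,0],[42,13],[47,20],[49,13],[50,0]]
[[3,8],[8,3],[23,9],[36,10],[42,13],[47,20],[49,13],[50,0]]
[[3,8],[8,3],[19,20],[23,9],[36,10],[42,13],[47,20],[49,13],[50,0]]
[[3,8],[8,3],[10,16],[19,20],[23,9],[36,10],[42,13],[47,20],[49,13],[50,0]]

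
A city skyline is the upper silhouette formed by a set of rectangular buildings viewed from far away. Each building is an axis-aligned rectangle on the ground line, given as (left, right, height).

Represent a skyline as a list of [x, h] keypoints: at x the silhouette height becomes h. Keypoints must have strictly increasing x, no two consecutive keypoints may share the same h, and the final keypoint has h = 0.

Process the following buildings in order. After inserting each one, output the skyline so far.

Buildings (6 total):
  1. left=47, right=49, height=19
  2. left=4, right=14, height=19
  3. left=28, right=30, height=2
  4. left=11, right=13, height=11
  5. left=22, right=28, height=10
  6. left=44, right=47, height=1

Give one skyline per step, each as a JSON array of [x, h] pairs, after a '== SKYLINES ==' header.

== SKYLINES ==
[[47,19],[49,0]]
[[4,19],[14,0],[47,19],[49,0]]
[[4,19],[14,0],[28,2],[30,0],[47,19],[49,0]]
[[4,19],[14,0],[28,2],[30,0],[47,19],[49,0]]
[[4,19],[14,0],[22,10],[28,2],[30,0],[47,19],[49,0]]
[[4,19],[14,0],[22,10],[28,2],[30,0],[44,1],[47,19],[49,0]]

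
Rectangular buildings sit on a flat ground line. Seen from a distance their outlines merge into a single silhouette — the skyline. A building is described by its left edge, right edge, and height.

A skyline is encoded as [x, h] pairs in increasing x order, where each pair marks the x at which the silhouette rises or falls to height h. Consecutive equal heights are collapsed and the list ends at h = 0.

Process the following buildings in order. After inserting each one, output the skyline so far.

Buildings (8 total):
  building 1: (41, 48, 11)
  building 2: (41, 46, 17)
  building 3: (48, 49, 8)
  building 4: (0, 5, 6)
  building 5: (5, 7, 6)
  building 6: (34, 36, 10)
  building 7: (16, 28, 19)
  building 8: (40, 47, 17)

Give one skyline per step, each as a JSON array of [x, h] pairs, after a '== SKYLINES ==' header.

== SKYLINES ==
[[41,11],[48,0]]
[[41,17],[46,11],[48,0]]
[[41,17],[46,11],[48,8],[49,0]]
[[0,6],[5,0],[41,17],[46,11],[48,8],[49,0]]
[[0,6],[7,0],[41,17],[46,11],[48,8],[49,0]]
[[0,6],[7,0],[34,10],[36,0],[41,17],[46,11],[48,8],[49,0]]
[[0,6],[7,0],[16,19],[28,0],[34,10],[36,0],[41,17],[46,11],[48,8],[49,0]]
[[0,6],[7,0],[16,19],[28,0],[34,10],[36,0],[40,17],[47,11],[48,8],[49,0]]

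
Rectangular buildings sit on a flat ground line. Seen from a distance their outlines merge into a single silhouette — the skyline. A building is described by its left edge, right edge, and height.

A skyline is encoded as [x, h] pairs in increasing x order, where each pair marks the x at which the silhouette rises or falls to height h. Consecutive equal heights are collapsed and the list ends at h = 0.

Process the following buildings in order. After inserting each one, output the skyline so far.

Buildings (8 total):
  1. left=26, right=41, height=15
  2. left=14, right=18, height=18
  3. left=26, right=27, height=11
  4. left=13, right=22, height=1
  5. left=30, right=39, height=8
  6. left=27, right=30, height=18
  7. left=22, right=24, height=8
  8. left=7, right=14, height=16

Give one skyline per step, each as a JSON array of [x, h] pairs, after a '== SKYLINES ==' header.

== SKYLINES ==
[[26,15],[41,0]]
[[14,18],[18,0],[26,15],[41,0]]
[[14,18],[18,0],[26,15],[41,0]]
[[13,1],[14,18],[18,1],[22,0],[26,15],[41,0]]
[[13,1],[14,18],[18,1],[22,0],[26,15],[41,0]]
[[13,1],[14,18],[18,1],[22,0],[26,15],[27,18],[30,15],[41,0]]
[[13,1],[14,18],[18,1],[22,8],[24,0],[26,15],[27,18],[30,15],[41,0]]
[[7,16],[14,18],[18,1],[22,8],[24,0],[26,15],[27,18],[30,15],[41,0]]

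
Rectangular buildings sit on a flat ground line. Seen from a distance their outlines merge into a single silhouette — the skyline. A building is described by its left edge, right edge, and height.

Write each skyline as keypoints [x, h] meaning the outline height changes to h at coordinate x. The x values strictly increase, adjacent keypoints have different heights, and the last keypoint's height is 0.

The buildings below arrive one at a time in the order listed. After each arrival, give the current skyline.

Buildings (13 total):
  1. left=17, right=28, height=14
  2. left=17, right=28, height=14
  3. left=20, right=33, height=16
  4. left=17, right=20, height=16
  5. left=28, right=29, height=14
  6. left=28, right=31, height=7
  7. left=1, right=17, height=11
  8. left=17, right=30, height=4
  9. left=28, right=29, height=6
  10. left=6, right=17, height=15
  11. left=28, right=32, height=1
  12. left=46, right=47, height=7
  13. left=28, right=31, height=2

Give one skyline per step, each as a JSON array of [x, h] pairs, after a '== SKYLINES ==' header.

== SKYLINES ==
[[17,14],[28,0]]
[[17,14],[28,0]]
[[17,14],[20,16],[33,0]]
[[17,16],[33,0]]
[[17,16],[33,0]]
[[17,16],[33,0]]
[[1,11],[17,16],[33,0]]
[[1,11],[17,16],[33,0]]
[[1,11],[17,16],[33,0]]
[[1,11],[6,15],[17,16],[33,0]]
[[1,11],[6,15],[17,16],[33,0]]
[[1,11],[6,15],[17,16],[33,0],[46,7],[47,0]]
[[1,11],[6,15],[17,16],[33,0],[46,7],[47,0]]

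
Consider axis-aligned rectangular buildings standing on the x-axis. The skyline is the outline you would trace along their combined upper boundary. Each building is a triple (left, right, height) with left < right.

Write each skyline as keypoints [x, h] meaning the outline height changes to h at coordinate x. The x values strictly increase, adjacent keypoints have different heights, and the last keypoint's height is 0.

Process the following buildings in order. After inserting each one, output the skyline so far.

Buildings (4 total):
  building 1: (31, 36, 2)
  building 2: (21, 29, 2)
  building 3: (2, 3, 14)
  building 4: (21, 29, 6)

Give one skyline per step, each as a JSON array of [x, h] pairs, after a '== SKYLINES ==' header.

== SKYLINES ==
[[31,2],[36,0]]
[[21,2],[29,0],[31,2],[36,0]]
[[2,14],[3,0],[21,2],[29,0],[31,2],[36,0]]
[[2,14],[3,0],[21,6],[29,0],[31,2],[36,0]]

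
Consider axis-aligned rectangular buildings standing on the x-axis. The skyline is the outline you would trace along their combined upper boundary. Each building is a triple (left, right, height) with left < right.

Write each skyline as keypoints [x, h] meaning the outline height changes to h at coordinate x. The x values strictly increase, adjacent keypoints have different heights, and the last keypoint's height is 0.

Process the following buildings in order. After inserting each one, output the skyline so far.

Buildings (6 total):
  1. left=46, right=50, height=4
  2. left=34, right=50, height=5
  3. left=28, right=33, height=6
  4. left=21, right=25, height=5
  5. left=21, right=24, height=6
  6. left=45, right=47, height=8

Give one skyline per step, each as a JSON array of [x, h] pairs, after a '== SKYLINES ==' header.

== SKYLINES ==
[[46,4],[50,0]]
[[34,5],[50,0]]
[[28,6],[33,0],[34,5],[50,0]]
[[21,5],[25,0],[28,6],[33,0],[34,5],[50,0]]
[[21,6],[24,5],[25,0],[28,6],[33,0],[34,5],[50,0]]
[[21,6],[24,5],[25,0],[28,6],[33,0],[34,5],[45,8],[47,5],[50,0]]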